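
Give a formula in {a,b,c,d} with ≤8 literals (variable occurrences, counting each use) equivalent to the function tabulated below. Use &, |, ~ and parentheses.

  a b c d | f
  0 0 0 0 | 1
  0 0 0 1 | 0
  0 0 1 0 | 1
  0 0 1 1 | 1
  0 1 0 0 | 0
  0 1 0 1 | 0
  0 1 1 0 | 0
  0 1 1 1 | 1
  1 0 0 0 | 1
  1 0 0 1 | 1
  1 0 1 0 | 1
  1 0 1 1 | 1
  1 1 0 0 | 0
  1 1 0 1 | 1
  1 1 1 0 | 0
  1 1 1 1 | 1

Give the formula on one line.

((((c & d) | (~c & a)) & d) | (~b & ~d))

  (c & d) = 0001000100010001
  ~c = 1100110011001100
  (~c & a) = 0000000011001100
  ((c & d) | (~c & a)) = 0001000111011101
  (((c & d) | (~c & a)) & d) = 0001000101010101
  ~b = 1111000011110000
  ~d = 1010101010101010
  (~b & ~d) = 1010000010100000
  ((((c & d) | (~c & a)) & d) | (~b & ~d)) = 1011000111110101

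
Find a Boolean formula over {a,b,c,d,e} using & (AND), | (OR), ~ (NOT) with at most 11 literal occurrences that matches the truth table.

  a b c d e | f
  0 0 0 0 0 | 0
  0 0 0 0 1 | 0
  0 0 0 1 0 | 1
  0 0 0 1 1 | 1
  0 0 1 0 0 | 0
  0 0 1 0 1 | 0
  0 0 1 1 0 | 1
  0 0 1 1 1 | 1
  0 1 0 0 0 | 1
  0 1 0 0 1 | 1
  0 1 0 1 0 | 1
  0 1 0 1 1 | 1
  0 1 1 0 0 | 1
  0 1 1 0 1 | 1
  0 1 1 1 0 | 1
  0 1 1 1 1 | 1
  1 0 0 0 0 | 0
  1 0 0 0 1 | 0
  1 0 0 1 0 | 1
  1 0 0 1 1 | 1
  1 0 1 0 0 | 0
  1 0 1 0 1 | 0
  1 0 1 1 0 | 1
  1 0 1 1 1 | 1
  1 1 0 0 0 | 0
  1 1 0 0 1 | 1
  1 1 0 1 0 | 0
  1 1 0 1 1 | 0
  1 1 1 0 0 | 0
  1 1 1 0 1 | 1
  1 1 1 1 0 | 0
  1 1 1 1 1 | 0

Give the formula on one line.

(((~a | e) & (b & ~d)) | (d & (~a | (~b | ~d))))

  ~a = 11111111111111110000000000000000
  (~a | e) = 11111111111111110101010101010101
  ~d = 11001100110011001100110011001100
  (b & ~d) = 00000000110011000000000011001100
  ((~a | e) & (b & ~d)) = 00000000110011000000000001000100
  ~b = 11111111000000001111111100000000
  (~b | ~d) = 11111111110011001111111111001100
  (~a | (~b | ~d)) = 11111111111111111111111111001100
  (d & (~a | (~b | ~d))) = 00110011001100110011001100000000
  (((~a | e) & (b & ~d)) | (d & (~a | (~b | ~d)))) = 00110011111111110011001101000100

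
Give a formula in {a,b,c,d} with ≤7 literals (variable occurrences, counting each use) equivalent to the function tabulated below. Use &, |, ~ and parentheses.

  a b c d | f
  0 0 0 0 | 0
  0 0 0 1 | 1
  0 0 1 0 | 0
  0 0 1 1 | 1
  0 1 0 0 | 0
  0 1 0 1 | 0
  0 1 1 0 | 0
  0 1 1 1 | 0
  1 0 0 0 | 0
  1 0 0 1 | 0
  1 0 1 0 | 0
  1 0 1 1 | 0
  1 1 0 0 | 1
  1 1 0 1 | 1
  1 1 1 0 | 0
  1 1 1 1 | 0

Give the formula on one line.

  ~b = 1111000011110000
  ~c = 1100110011001100
  (a & ~c) = 0000000011001100
  (~b | (a & ~c)) = 1111000011111100
  ~a = 1111111100000000
  (~a & d) = 0101010100000000
  ((~a & d) | b) = 0101111100001111
  ((~b | (a & ~c)) & ((~a & d) | b)) = 0101000000001100

((~b | (a & ~c)) & ((~a & d) | b))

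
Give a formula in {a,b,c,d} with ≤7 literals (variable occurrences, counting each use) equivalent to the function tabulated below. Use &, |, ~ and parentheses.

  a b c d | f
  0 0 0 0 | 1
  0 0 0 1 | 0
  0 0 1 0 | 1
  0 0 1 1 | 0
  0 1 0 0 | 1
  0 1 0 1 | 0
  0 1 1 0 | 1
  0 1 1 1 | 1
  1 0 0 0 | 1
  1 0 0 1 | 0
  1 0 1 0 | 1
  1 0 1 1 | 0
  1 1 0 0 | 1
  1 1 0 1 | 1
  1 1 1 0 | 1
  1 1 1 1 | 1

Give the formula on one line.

(~d | (((~a & (b & c)) | a) & b))

  ~d = 1010101010101010
  ~a = 1111111100000000
  (b & c) = 0000001100000011
  (~a & (b & c)) = 0000001100000000
  ((~a & (b & c)) | a) = 0000001111111111
  (((~a & (b & c)) | a) & b) = 0000001100001111
  (~d | (((~a & (b & c)) | a) & b)) = 1010101110101111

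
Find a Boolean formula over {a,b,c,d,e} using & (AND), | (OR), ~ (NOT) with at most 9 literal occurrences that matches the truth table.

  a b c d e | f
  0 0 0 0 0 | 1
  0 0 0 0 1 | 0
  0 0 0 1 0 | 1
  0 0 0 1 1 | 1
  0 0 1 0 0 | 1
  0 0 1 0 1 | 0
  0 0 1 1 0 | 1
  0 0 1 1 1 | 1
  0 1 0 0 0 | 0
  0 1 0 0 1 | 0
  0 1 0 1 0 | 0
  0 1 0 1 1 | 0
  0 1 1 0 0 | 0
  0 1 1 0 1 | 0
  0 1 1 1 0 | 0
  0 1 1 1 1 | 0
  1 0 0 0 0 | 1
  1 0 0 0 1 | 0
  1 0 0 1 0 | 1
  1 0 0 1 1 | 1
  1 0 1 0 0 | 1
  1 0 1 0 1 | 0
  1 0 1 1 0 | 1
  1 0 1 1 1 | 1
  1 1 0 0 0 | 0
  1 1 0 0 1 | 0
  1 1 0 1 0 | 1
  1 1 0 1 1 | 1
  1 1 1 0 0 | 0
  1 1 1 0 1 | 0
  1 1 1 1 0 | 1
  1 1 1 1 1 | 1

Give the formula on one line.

  ~e = 10101010101010101010101010101010
  ~d = 11001100110011001100110011001100
  (~e & ~d) = 10001000100010001000100010001000
  (d | (~e & ~d)) = 10111011101110111011101110111011
  ~b = 11111111000000001111111100000000
  (a & d) = 00000000000000000011001100110011
  (~b | (a & d)) = 11111111000000001111111100110011
  ((d | (~e & ~d)) & (~b | (a & d))) = 10111011000000001011101100110011

((d | (~e & ~d)) & (~b | (a & d)))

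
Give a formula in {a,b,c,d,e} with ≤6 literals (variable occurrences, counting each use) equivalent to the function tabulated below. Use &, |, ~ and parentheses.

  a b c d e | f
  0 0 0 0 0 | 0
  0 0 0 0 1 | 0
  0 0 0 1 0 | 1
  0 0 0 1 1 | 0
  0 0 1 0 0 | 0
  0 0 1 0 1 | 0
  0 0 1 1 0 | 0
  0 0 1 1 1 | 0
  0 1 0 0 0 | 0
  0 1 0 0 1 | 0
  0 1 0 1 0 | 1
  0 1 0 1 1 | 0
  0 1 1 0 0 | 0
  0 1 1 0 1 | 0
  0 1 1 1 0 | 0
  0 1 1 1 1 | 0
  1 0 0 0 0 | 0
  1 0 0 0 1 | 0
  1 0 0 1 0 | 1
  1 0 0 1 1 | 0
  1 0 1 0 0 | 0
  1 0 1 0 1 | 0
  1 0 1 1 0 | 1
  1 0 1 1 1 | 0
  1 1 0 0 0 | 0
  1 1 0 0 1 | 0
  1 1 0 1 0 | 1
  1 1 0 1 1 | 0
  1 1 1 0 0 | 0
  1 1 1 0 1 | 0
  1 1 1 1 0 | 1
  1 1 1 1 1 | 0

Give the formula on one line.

((a | ~c) & (d & ~e))

  ~c = 11110000111100001111000011110000
  (a | ~c) = 11110000111100001111111111111111
  ~e = 10101010101010101010101010101010
  (d & ~e) = 00100010001000100010001000100010
  ((a | ~c) & (d & ~e)) = 00100000001000000010001000100010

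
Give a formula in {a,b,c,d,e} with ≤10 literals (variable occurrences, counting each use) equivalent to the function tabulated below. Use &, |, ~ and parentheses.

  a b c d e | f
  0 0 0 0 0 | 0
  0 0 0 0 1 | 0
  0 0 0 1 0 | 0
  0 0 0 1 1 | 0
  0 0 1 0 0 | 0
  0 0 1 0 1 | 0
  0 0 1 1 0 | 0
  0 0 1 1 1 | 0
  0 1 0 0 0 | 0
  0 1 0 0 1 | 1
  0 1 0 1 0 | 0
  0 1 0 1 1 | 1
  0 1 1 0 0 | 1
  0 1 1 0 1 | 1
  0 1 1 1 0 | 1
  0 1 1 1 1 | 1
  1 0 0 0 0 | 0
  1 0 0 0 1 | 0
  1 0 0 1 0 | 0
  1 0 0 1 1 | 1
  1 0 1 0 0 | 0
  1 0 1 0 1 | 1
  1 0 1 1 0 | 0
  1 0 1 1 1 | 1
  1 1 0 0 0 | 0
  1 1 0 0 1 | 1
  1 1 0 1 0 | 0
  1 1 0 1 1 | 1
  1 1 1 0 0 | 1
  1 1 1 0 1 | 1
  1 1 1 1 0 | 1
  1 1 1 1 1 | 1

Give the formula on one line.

(((d & (a & ~b)) | ((c & a) | b)) & ((c & b) | e))

  ~b = 11111111000000001111111100000000
  (a & ~b) = 00000000000000001111111100000000
  (d & (a & ~b)) = 00000000000000000011001100000000
  (c & a) = 00000000000000000000111100001111
  ((c & a) | b) = 00000000111111110000111111111111
  ((d & (a & ~b)) | ((c & a) | b)) = 00000000111111110011111111111111
  (c & b) = 00000000000011110000000000001111
  ((c & b) | e) = 01010101010111110101010101011111
  (((d & (a & ~b)) | ((c & a) | b)) & ((c & b) | e)) = 00000000010111110001010101011111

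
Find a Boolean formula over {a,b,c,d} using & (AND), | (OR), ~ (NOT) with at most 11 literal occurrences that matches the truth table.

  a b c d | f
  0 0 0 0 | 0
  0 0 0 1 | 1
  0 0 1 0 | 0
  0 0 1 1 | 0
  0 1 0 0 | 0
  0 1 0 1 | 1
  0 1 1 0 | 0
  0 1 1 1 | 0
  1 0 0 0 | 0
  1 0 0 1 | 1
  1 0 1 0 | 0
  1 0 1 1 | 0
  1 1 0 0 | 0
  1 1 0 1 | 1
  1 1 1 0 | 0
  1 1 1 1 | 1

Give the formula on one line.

(d & (~c | ((a & (~c | (b | ~d))) & (c & d))))

  ~c = 1100110011001100
  ~d = 1010101010101010
  (b | ~d) = 1010111110101111
  (~c | (b | ~d)) = 1110111111101111
  (a & (~c | (b | ~d))) = 0000000011101111
  (c & d) = 0001000100010001
  ((a & (~c | (b | ~d))) & (c & d)) = 0000000000000001
  (~c | ((a & (~c | (b | ~d))) & (c & d))) = 1100110011001101
  (d & (~c | ((a & (~c | (b | ~d))) & (c & d)))) = 0100010001000101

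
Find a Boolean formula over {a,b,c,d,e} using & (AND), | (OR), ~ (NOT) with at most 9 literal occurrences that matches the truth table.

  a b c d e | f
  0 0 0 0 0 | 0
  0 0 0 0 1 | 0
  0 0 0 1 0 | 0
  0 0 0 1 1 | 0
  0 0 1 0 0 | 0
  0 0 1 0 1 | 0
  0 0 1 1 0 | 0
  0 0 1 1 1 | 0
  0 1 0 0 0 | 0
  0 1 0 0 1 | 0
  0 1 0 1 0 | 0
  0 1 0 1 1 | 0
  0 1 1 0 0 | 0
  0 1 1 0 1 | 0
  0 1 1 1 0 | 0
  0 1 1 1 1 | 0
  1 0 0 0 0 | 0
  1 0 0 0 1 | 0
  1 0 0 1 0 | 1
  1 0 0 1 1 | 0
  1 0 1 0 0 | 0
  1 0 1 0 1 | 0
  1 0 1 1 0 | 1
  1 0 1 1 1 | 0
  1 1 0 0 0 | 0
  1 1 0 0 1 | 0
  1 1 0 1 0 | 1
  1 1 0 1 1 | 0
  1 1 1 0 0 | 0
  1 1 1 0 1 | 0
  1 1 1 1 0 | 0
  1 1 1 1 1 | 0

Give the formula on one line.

  ~b = 11111111000000001111111100000000
  ~c = 11110000111100001111000011110000
  (~b | ~c) = 11111111111100001111111111110000
  ((~b | ~c) & d) = 00110011001100000011001100110000
  ~d = 11001100110011001100110011001100
  ((~b | ~c) | ~d) = 11111111111111001111111111111100
  ~e = 10101010101010101010101010101010
  (((~b | ~c) | ~d) & ~e) = 10101010101010001010101010101000
  (((~b | ~c) & d) & (((~b | ~c) | ~d) & ~e)) = 00100010001000000010001000100000
  (~d | a) = 11001100110011001111111111111111
  ((((~b | ~c) & d) & (((~b | ~c) | ~d) & ~e)) & (~d | a)) = 00000000000000000010001000100000

((((~b | ~c) & d) & (((~b | ~c) | ~d) & ~e)) & (~d | a))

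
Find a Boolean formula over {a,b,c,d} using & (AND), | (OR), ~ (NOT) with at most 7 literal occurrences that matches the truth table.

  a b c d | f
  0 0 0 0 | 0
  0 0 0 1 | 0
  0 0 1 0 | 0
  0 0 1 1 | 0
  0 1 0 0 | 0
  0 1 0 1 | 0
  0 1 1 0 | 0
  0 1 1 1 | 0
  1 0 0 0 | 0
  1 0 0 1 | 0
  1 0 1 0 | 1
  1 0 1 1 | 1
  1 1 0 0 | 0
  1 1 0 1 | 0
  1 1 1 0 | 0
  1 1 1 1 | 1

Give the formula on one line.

((a & c) & (~b | d))

  (a & c) = 0000000000110011
  ~b = 1111000011110000
  (~b | d) = 1111010111110101
  ((a & c) & (~b | d)) = 0000000000110001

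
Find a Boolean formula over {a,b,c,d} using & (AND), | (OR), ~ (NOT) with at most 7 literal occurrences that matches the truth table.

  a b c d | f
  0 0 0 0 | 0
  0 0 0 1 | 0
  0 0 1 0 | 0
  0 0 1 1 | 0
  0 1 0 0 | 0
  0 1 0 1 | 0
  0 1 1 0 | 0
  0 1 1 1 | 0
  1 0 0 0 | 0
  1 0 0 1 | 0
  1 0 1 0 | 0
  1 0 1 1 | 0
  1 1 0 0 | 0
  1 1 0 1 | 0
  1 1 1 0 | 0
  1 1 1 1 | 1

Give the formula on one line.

  (b | d) = 0101111101011111
  (c & (b | d)) = 0001001100010011
  (a & d) = 0000000001010101
  ((c & (b | d)) & (a & d)) = 0000000000010001
  (b & ((c & (b | d)) & (a & d))) = 0000000000000001

(b & ((c & (b | d)) & (a & d)))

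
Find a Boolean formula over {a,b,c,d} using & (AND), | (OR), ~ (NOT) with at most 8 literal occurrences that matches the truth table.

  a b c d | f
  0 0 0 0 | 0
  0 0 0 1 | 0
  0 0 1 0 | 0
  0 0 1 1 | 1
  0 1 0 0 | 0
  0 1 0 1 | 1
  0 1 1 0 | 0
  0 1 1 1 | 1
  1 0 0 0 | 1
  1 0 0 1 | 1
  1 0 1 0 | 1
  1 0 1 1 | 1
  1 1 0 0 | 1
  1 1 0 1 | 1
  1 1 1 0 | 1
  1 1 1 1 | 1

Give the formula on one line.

(a | ((d & c) | (b & d)))

  (d & c) = 0001000100010001
  (b & d) = 0000010100000101
  ((d & c) | (b & d)) = 0001010100010101
  (a | ((d & c) | (b & d))) = 0001010111111111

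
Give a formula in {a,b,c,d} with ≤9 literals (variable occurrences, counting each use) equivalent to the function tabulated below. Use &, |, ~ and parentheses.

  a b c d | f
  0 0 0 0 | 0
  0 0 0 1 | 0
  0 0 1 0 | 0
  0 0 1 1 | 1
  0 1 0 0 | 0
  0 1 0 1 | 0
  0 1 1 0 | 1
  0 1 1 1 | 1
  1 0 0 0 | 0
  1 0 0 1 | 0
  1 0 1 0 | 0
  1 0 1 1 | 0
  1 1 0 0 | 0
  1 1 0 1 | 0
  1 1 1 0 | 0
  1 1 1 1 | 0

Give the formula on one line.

  ~a = 1111111100000000
  (~a & c) = 0011001100000000
  ~d = 1010101010101010
  (a & ~d) = 0000000010101010
  ((a & ~d) & c) = 0000000000100010
  (b | d) = 0101111101011111
  (((a & ~d) & c) | (b | d)) = 0101111101111111
  ((~a & c) & (((a & ~d) & c) | (b | d))) = 0001001100000000

((~a & c) & (((a & ~d) & c) | (b | d)))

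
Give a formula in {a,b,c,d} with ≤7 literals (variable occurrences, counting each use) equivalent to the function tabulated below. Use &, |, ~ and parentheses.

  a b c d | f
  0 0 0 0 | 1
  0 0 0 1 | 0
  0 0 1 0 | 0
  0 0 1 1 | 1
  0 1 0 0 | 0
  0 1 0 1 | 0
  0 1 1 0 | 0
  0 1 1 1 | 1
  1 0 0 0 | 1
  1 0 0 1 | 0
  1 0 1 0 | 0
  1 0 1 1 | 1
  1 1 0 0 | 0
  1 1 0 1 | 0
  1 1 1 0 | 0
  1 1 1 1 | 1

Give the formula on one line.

((~c | d) & ((~d | c) & (c | ~b)))

  ~c = 1100110011001100
  (~c | d) = 1101110111011101
  ~d = 1010101010101010
  (~d | c) = 1011101110111011
  ~b = 1111000011110000
  (c | ~b) = 1111001111110011
  ((~d | c) & (c | ~b)) = 1011001110110011
  ((~c | d) & ((~d | c) & (c | ~b))) = 1001000110010001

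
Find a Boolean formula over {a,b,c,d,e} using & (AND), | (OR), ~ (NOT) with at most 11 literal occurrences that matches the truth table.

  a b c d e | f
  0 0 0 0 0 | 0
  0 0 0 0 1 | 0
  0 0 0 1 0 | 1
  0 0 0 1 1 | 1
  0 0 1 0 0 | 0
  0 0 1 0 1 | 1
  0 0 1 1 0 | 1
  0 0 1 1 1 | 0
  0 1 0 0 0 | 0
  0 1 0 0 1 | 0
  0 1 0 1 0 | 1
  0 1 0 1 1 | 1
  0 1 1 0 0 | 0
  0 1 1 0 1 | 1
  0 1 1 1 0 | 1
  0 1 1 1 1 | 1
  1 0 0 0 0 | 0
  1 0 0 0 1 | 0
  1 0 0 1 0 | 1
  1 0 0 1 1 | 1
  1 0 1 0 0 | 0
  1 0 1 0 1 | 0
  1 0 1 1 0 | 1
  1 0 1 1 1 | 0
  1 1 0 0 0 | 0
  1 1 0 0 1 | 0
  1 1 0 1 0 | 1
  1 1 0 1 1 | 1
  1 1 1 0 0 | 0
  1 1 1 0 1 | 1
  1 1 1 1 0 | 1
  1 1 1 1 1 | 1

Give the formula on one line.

  (c & e) = 00000101000001010000010100000101
  (d | (c & e)) = 00110111001101110011011100110111
  ~e = 10101010101010101010101010101010
  ~c = 11110000111100001111000011110000
  (~e | ~c) = 11111010111110101111101011111010
  ~d = 11001100110011001100110011001100
  ~a = 11111111111111110000000000000000
  (~d & ~a) = 11001100110011000000000000000000
  ((~d & ~a) | b) = 11001100111111110000000011111111
  ((~e | ~c) | ((~d & ~a) | b)) = 11111110111111111111101011111111
  ((d | (c & e)) & ((~e | ~c) | ((~d & ~a) | b))) = 00110110001101110011001000110111

((d | (c & e)) & ((~e | ~c) | ((~d & ~a) | b)))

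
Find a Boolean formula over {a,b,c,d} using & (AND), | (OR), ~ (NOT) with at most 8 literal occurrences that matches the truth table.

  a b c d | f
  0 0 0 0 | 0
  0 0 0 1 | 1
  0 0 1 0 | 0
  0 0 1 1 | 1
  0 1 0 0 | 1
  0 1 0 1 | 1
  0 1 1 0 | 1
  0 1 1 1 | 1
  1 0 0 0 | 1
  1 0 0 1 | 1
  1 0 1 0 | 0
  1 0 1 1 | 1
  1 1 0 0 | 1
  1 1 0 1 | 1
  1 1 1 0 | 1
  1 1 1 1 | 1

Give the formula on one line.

((a & (~c | ~a)) | (b | d))

  ~c = 1100110011001100
  ~a = 1111111100000000
  (~c | ~a) = 1111111111001100
  (a & (~c | ~a)) = 0000000011001100
  (b | d) = 0101111101011111
  ((a & (~c | ~a)) | (b | d)) = 0101111111011111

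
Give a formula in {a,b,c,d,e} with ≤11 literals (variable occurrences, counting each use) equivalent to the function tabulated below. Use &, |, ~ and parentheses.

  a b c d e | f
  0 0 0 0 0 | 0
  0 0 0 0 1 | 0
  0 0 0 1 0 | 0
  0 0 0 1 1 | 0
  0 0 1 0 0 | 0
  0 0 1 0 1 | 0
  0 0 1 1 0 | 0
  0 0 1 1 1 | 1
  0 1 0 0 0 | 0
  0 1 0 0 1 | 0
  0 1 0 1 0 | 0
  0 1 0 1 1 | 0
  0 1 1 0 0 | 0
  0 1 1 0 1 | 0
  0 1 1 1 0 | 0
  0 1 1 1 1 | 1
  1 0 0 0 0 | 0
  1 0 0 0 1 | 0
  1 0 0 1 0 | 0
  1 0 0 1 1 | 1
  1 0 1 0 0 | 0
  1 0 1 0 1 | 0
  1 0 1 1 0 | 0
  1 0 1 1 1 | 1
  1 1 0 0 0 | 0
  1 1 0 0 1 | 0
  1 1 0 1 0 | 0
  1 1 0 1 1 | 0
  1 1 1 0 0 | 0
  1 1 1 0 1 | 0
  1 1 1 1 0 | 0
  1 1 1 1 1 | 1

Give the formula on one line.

  ~b = 11111111000000001111111100000000
  (b & c) = 00000000000011110000000000001111
  (~b | (b & c)) = 11111111000011111111111100001111
  ~e = 10101010101010101010101010101010
  (d | ~e) = 10111011101110111011101110111011
  (e & (d | ~e)) = 00010001000100010001000100010001
  (a | c) = 00001111000011111111111111111111
  ((e & (d | ~e)) & (a | c)) = 00000001000000010001000100010001
  ((~b | (b & c)) & ((e & (d | ~e)) & (a | c))) = 00000001000000010001000100000001

((~b | (b & c)) & ((e & (d | ~e)) & (a | c)))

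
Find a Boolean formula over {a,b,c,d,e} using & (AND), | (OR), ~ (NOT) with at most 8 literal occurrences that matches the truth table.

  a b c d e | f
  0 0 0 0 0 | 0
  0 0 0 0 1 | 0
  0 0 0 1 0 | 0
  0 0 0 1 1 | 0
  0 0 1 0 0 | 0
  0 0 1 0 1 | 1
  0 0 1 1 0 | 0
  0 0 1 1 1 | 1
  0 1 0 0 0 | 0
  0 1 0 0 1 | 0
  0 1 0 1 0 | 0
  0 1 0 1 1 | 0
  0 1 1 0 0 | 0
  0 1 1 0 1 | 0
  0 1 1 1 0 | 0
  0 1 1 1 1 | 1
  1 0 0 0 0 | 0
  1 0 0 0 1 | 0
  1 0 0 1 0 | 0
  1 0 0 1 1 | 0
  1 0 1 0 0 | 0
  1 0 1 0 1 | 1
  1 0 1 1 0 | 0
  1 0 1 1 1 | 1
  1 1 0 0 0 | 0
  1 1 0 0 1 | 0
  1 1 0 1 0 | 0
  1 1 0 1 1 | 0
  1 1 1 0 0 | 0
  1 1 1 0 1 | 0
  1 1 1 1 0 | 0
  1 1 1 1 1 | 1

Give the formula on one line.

  ~b = 11111111000000001111111100000000
  (d | ~b) = 11111111001100111111111100110011
  (c & (d | ~b)) = 00001111000000110000111100000011
  ~d = 11001100110011001100110011001100
  ~c = 11110000111100001111000011110000
  (~d & ~c) = 11000000110000001100000011000000
  ((~d & ~c) | e) = 11010101110101011101010111010101
  ((c & (d | ~b)) & ((~d & ~c) | e)) = 00000101000000010000010100000001

((c & (d | ~b)) & ((~d & ~c) | e))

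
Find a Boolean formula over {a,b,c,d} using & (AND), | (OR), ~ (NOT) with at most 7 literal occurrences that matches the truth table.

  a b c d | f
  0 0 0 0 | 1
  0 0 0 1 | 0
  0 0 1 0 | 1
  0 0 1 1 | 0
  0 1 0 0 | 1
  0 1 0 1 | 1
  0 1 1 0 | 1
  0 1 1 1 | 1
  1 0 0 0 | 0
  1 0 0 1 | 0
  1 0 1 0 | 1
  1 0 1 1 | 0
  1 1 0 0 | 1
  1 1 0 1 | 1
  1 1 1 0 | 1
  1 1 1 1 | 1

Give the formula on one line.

  ~d = 1010101010101010
  (~d & c) = 0010001000100010
  ((~d & c) | b) = 0010111100101111
  ~a = 1111111100000000
  (~a & ~d) = 1010101000000000
  (((~d & c) | b) | (~a & ~d)) = 1010111100101111

(((~d & c) | b) | (~a & ~d))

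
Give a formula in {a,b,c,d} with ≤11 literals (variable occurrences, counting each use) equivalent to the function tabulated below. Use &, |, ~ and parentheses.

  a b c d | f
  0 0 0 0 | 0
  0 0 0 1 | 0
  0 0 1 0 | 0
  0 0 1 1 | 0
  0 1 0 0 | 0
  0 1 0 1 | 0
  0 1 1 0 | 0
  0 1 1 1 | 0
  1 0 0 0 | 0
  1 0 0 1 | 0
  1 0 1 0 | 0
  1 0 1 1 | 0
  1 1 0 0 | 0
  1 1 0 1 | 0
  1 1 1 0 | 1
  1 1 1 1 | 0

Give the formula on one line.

((((a | d) | (~a & ~b)) & ((c | ~b) | d)) & (b & ~d))

  (a | d) = 0101010111111111
  ~a = 1111111100000000
  ~b = 1111000011110000
  (~a & ~b) = 1111000000000000
  ((a | d) | (~a & ~b)) = 1111010111111111
  (c | ~b) = 1111001111110011
  ((c | ~b) | d) = 1111011111110111
  (((a | d) | (~a & ~b)) & ((c | ~b) | d)) = 1111010111110111
  ~d = 1010101010101010
  (b & ~d) = 0000101000001010
  ((((a | d) | (~a & ~b)) & ((c | ~b) | d)) & (b & ~d)) = 0000000000000010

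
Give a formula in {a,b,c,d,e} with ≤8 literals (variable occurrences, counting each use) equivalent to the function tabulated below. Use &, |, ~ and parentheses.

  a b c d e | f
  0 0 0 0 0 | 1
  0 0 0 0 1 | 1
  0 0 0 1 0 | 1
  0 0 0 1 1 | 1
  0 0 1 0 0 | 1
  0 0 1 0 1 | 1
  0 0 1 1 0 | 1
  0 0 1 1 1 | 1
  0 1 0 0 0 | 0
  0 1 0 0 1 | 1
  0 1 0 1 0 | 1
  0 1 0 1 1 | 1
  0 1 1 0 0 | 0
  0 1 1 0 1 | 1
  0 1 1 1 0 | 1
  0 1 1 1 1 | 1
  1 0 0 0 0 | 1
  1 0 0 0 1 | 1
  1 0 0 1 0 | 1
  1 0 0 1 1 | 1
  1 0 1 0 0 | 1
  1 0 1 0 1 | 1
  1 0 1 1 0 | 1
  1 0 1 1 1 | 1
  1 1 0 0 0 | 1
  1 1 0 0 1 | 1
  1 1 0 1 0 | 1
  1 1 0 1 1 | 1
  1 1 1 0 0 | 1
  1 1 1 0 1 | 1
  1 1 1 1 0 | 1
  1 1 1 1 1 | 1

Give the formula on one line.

(((e | a) | (~b | e)) | (d | e))

  (e | a) = 01010101010101011111111111111111
  ~b = 11111111000000001111111100000000
  (~b | e) = 11111111010101011111111101010101
  ((e | a) | (~b | e)) = 11111111010101011111111111111111
  (d | e) = 01110111011101110111011101110111
  (((e | a) | (~b | e)) | (d | e)) = 11111111011101111111111111111111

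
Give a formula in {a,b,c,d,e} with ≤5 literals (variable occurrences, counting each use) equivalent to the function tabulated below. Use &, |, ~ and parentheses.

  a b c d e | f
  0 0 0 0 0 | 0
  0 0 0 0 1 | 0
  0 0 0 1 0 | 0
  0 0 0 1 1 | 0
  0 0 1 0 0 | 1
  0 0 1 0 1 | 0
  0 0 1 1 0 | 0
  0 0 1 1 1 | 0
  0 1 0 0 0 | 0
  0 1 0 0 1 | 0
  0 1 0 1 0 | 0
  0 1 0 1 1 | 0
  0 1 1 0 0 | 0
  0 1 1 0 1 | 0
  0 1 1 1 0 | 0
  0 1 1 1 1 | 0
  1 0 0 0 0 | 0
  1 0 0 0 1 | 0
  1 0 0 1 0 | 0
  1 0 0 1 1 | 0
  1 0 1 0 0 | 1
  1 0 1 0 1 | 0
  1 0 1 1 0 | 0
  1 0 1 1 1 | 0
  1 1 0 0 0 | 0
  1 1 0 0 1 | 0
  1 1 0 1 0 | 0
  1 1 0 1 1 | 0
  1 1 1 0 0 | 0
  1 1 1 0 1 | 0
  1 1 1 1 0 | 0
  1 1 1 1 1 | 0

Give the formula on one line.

  ~b = 11111111000000001111111100000000
  ~e = 10101010101010101010101010101010
  ~d = 11001100110011001100110011001100
  (~d & c) = 00001100000011000000110000001100
  (~e & (~d & c)) = 00001000000010000000100000001000
  (~b & (~e & (~d & c))) = 00001000000000000000100000000000

(~b & (~e & (~d & c)))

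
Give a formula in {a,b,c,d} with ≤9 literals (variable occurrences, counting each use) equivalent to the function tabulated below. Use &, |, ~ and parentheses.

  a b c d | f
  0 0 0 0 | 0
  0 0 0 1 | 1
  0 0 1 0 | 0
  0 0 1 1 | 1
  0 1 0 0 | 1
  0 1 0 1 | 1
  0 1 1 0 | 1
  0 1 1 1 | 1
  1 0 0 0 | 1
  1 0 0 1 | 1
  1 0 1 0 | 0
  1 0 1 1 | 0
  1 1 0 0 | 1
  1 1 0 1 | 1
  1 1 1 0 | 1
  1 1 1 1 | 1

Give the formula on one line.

  ~c = 1100110011001100
  ~b = 1111000011110000
  (c | ~b) = 1111001111110011
  (b & (c | ~b)) = 0000001100000011
  ~a = 1111111100000000
  ((b & (c | ~b)) | ~a) = 1111111100000011
  (((b & (c | ~b)) | ~a) & d) = 0101010100000001
  (~c | (((b & (c | ~b)) | ~a) & d)) = 1101110111001101
  (d | a) = 0101010111111111
  ((~c | (((b & (c | ~b)) | ~a) & d)) & (d | a)) = 0101010111001101
  (b | ((~c | (((b & (c | ~b)) | ~a) & d)) & (d | a))) = 0101111111001111

(b | ((~c | (((b & (c | ~b)) | ~a) & d)) & (d | a)))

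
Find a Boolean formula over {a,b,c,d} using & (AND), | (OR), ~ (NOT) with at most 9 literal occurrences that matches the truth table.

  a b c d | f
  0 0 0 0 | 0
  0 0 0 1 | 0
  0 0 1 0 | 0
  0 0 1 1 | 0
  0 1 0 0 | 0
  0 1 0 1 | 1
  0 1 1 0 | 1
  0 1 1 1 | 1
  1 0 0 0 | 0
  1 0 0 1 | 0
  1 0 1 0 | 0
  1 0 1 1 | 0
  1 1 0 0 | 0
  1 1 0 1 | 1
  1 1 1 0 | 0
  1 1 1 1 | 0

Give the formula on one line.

  ~c = 1100110011001100
  (~c & d) = 0100010001000100
  (b & (~c & d)) = 0000010000000100
  ~a = 1111111100000000
  (~a & b) = 0000111100000000
  ((~a & b) & c) = 0000001100000000
  ((b & (~c & d)) | ((~a & b) & c)) = 0000011100000100

((b & (~c & d)) | ((~a & b) & c))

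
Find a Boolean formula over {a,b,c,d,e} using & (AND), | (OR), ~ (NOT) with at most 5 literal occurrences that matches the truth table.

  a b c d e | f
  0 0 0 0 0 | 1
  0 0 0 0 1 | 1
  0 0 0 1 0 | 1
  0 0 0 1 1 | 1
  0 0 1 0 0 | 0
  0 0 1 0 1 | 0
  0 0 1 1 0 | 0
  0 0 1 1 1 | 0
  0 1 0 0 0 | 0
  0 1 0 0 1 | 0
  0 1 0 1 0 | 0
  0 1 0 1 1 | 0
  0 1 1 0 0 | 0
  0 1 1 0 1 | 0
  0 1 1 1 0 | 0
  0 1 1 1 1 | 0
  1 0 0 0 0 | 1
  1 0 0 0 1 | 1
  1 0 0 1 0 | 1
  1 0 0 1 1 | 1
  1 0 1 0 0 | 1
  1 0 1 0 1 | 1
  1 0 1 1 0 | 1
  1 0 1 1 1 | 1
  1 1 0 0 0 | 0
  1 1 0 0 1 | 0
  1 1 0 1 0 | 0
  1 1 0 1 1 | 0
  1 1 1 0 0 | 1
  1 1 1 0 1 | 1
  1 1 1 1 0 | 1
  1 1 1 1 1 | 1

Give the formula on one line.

((c & a) | (~c & ~b))

  (c & a) = 00000000000000000000111100001111
  ~c = 11110000111100001111000011110000
  ~b = 11111111000000001111111100000000
  (~c & ~b) = 11110000000000001111000000000000
  ((c & a) | (~c & ~b)) = 11110000000000001111111100001111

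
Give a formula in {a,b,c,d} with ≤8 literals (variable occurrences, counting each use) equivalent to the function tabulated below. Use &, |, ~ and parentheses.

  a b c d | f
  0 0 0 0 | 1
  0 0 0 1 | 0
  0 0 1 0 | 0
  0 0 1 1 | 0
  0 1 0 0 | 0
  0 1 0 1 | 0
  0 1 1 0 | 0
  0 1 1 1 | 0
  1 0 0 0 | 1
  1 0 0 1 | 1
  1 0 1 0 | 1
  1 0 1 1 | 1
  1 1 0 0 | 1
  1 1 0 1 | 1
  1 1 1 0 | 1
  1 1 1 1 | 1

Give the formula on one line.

  (a & b) = 0000000000001111
  ~b = 1111000011110000
  ((a & b) | ~b) = 1111000011111111
  ~c = 1100110011001100
  ~d = 1010101010101010
  (~c & ~d) = 1000100010001000
  (a & c) = 0000000000110011
  ((~c & ~d) | (a & c)) = 1000100010111011
  (((~c & ~d) | (a & c)) | a) = 1000100011111111
  (((a & b) | ~b) & (((~c & ~d) | (a & c)) | a)) = 1000000011111111

(((a & b) | ~b) & (((~c & ~d) | (a & c)) | a))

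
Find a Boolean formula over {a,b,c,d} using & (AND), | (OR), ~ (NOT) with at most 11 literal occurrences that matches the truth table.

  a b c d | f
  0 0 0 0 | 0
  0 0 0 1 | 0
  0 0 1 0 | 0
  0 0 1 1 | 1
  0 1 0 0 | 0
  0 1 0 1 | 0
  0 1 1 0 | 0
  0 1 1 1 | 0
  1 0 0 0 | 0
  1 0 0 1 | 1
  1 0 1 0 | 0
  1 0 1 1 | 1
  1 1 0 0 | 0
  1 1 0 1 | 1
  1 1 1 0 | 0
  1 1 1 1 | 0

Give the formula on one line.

  ~b = 1111000011110000
  ~c = 1100110011001100
  (~c & d) = 0100010001000100
  (~b | (~c & d)) = 1111010011110100
  ~d = 1010101010101010
  ((~b | (~c & d)) | ~d) = 1111111011111110
  (c | a) = 0011001111111111
  (~c & (c | a)) = 0000000011001100
  (c | (~c & (c | a))) = 0011001111111111
  ((c | (~c & (c | a))) & d) = 0001000101010101
  (((~b | (~c & d)) | ~d) & ((c | (~c & (c | a))) & d)) = 0001000001010100

(((~b | (~c & d)) | ~d) & ((c | (~c & (c | a))) & d))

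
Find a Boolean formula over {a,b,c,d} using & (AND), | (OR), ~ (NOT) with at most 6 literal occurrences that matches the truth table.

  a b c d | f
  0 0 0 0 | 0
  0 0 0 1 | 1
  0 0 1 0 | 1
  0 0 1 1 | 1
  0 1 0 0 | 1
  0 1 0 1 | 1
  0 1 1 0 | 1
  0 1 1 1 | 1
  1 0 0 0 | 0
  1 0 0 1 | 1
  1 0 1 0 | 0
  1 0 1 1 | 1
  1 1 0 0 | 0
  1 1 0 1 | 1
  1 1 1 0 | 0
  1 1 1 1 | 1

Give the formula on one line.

((d | ~a) & ((d | a) | (b | c)))

  ~a = 1111111100000000
  (d | ~a) = 1111111101010101
  (d | a) = 0101010111111111
  (b | c) = 0011111100111111
  ((d | a) | (b | c)) = 0111111111111111
  ((d | ~a) & ((d | a) | (b | c))) = 0111111101010101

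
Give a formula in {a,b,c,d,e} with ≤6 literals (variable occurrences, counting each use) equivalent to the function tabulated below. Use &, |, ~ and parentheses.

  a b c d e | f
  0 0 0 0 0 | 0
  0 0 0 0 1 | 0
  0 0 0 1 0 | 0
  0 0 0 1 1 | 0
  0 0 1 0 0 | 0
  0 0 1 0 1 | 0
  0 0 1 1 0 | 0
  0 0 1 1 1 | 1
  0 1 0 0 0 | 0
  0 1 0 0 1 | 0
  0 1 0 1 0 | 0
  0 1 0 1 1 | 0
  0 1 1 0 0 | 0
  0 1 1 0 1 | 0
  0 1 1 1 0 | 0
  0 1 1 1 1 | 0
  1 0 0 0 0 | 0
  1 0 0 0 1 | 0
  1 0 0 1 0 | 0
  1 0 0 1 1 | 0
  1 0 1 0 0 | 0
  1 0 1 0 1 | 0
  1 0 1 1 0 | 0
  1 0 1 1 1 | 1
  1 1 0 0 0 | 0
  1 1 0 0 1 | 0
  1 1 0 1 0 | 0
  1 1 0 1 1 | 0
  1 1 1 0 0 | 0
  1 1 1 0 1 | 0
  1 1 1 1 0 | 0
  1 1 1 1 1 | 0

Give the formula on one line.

((((~e | d) & c) & (e & d)) & ~b)

  ~e = 10101010101010101010101010101010
  (~e | d) = 10111011101110111011101110111011
  ((~e | d) & c) = 00001011000010110000101100001011
  (e & d) = 00010001000100010001000100010001
  (((~e | d) & c) & (e & d)) = 00000001000000010000000100000001
  ~b = 11111111000000001111111100000000
  ((((~e | d) & c) & (e & d)) & ~b) = 00000001000000000000000100000000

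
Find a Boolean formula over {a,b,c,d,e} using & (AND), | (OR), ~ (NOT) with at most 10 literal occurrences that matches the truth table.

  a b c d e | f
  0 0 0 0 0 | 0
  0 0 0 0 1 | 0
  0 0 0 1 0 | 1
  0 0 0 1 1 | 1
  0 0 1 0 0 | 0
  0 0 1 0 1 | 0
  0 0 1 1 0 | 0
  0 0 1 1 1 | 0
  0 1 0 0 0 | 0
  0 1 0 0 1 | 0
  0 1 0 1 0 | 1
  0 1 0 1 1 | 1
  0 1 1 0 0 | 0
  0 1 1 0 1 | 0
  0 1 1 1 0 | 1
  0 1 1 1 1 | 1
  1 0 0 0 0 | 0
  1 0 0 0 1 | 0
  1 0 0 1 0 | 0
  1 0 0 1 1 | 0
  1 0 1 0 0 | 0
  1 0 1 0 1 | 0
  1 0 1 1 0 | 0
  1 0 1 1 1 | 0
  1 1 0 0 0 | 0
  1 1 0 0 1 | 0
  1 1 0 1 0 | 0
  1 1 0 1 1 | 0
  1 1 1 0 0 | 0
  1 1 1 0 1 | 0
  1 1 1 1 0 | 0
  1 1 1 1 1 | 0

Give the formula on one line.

  ~c = 11110000111100001111000011110000
  ~a = 11111111111111110000000000000000
  ~d = 11001100110011001100110011001100
  (~a & ~d) = 11001100110011000000000000000000
  ((~a & ~d) | b) = 11001100111111110000000011111111
  (~c | ((~a & ~d) | b)) = 11111100111111111111000011111111
  (d | a) = 00110011001100111111111111111111
  ((~c | ((~a & ~d) | b)) & (d | a)) = 00110000001100111111000011111111
  (((~c | ((~a & ~d) | b)) & (d | a)) & ~a) = 00110000001100110000000000000000

(((~c | ((~a & ~d) | b)) & (d | a)) & ~a)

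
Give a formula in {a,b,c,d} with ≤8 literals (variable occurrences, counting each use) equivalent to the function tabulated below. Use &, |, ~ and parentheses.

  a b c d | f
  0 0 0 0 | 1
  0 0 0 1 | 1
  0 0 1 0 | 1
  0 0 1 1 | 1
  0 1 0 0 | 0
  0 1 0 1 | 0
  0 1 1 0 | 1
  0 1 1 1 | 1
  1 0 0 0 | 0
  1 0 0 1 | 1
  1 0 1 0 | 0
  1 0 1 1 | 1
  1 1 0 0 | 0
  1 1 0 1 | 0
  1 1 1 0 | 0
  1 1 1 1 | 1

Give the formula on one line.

((~a | d) & ((c & b) | ~b))

  ~a = 1111111100000000
  (~a | d) = 1111111101010101
  (c & b) = 0000001100000011
  ~b = 1111000011110000
  ((c & b) | ~b) = 1111001111110011
  ((~a | d) & ((c & b) | ~b)) = 1111001101010001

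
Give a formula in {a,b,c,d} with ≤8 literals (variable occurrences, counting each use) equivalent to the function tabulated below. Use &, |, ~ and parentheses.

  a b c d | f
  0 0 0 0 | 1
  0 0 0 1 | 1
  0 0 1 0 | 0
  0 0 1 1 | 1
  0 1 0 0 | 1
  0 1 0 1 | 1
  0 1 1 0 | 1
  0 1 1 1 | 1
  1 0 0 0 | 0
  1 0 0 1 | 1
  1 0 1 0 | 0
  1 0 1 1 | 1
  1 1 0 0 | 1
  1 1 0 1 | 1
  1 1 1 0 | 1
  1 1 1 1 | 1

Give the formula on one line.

  (b | d) = 0101111101011111
  ~c = 1100110011001100
  (a | ~c) = 1100110011111111
  ~b = 1111000011110000
  ~a = 1111111100000000
  (~b & ~a) = 1111000000000000
  (d | (~b & ~a)) = 1111010101010101
  ((a | ~c) & (d | (~b & ~a))) = 1100010001010101
  ((b | d) | ((a | ~c) & (d | (~b & ~a)))) = 1101111101011111

((b | d) | ((a | ~c) & (d | (~b & ~a))))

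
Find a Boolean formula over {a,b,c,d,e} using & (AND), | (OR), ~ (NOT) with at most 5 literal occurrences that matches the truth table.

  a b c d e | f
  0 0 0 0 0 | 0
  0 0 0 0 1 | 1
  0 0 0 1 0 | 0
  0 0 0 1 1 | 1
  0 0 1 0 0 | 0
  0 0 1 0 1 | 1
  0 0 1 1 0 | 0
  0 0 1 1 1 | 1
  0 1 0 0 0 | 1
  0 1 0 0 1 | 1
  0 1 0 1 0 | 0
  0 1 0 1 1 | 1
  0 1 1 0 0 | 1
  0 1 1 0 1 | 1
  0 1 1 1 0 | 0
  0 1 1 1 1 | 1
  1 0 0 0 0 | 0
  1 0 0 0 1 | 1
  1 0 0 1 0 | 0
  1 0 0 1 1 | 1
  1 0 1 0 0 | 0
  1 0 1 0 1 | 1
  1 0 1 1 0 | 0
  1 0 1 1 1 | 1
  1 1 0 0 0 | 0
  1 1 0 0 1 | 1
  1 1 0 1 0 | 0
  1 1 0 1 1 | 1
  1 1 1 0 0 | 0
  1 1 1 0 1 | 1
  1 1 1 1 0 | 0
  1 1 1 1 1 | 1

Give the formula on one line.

(e | ((~d & b) & (~a | d)))

  ~d = 11001100110011001100110011001100
  (~d & b) = 00000000110011000000000011001100
  ~a = 11111111111111110000000000000000
  (~a | d) = 11111111111111110011001100110011
  ((~d & b) & (~a | d)) = 00000000110011000000000000000000
  (e | ((~d & b) & (~a | d))) = 01010101110111010101010101010101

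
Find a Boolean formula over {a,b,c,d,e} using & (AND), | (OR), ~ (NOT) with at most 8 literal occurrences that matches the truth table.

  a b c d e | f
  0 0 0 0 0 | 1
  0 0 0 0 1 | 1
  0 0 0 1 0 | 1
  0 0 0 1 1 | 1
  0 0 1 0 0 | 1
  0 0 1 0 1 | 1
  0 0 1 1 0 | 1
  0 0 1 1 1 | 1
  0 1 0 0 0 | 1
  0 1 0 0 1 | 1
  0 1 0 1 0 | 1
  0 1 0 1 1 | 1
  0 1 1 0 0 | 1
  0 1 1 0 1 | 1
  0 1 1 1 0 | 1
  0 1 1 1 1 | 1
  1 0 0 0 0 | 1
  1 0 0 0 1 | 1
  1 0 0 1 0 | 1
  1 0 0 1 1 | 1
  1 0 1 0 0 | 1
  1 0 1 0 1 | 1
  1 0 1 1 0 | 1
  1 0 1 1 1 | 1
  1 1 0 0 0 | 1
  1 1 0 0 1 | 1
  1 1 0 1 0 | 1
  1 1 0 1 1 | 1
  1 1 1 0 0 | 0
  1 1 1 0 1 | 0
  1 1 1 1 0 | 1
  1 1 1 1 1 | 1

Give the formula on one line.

  ~a = 11111111111111110000000000000000
  (~a & c) = 00001111000011110000000000000000
  ~b = 11111111000000001111111100000000
  ((~a & c) | ~b) = 11111111000011111111111100000000
  ~c = 11110000111100001111000011110000
  (d | ~c) = 11110011111100111111001111110011
  (((~a & c) | ~b) | (d | ~c)) = 11111111111111111111111111110011

(((~a & c) | ~b) | (d | ~c))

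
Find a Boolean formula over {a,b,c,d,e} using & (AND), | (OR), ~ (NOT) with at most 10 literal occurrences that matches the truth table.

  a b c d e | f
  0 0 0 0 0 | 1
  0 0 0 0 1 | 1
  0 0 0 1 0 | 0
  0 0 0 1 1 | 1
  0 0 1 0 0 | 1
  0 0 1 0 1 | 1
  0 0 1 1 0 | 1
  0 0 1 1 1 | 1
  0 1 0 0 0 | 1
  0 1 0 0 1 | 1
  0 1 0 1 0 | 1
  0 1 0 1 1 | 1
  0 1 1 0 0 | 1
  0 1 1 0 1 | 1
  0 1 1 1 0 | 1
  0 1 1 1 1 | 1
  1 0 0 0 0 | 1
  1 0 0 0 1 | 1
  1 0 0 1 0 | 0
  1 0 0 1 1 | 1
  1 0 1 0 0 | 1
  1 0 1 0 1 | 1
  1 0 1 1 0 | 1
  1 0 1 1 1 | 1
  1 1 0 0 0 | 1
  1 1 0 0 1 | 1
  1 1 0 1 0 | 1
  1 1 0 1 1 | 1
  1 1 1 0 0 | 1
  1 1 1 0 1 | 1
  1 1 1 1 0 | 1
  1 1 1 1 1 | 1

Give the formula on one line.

((~d & ~c) | (b | ((c | e) & (a | ~b))))

  ~d = 11001100110011001100110011001100
  ~c = 11110000111100001111000011110000
  (~d & ~c) = 11000000110000001100000011000000
  (c | e) = 01011111010111110101111101011111
  ~b = 11111111000000001111111100000000
  (a | ~b) = 11111111000000001111111111111111
  ((c | e) & (a | ~b)) = 01011111000000000101111101011111
  (b | ((c | e) & (a | ~b))) = 01011111111111110101111111111111
  ((~d & ~c) | (b | ((c | e) & (a | ~b)))) = 11011111111111111101111111111111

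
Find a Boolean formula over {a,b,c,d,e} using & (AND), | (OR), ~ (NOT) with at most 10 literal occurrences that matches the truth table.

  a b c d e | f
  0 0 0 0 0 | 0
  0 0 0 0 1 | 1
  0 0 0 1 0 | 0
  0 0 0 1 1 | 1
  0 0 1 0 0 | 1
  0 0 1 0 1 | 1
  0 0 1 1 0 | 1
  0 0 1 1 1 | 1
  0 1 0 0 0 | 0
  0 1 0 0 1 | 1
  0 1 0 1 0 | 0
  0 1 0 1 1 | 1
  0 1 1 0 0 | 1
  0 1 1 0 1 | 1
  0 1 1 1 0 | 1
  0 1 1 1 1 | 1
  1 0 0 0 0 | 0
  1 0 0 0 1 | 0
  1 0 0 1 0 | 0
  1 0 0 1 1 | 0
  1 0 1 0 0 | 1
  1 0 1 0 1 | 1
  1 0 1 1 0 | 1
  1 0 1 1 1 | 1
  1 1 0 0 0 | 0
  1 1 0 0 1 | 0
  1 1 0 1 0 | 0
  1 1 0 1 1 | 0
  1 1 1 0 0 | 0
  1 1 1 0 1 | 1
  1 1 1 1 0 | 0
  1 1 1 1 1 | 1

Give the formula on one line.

(((e | (~b | ~a)) & c) | ((e & ~c) & ~a))

  ~b = 11111111000000001111111100000000
  ~a = 11111111111111110000000000000000
  (~b | ~a) = 11111111111111111111111100000000
  (e | (~b | ~a)) = 11111111111111111111111101010101
  ((e | (~b | ~a)) & c) = 00001111000011110000111100000101
  ~c = 11110000111100001111000011110000
  (e & ~c) = 01010000010100000101000001010000
  ((e & ~c) & ~a) = 01010000010100000000000000000000
  (((e | (~b | ~a)) & c) | ((e & ~c) & ~a)) = 01011111010111110000111100000101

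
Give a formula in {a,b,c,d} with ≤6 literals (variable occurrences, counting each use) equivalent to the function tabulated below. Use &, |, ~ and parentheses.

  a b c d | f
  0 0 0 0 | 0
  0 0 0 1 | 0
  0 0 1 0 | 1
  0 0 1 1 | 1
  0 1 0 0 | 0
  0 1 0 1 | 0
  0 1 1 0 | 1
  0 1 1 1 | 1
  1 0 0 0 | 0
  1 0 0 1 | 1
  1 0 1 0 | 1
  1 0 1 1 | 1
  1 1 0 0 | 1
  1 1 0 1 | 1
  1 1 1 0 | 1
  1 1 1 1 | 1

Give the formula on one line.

  (d | b) = 0101111101011111
  ((d | b) & a) = 0000000001011111
  (c | ((d | b) & a)) = 0011001101111111

(c | ((d | b) & a))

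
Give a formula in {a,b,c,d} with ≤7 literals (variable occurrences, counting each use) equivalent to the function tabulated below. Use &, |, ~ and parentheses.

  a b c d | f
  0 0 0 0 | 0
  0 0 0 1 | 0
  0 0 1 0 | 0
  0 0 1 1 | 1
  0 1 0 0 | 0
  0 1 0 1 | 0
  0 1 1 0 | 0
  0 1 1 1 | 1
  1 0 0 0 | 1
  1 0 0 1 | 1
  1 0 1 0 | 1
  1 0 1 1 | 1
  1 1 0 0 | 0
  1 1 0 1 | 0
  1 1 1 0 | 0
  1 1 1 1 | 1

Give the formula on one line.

  (c & d) = 0001000100010001
  ~b = 1111000011110000
  (a & ~b) = 0000000011110000
  ((c & d) | (a & ~b)) = 0001000111110001

((c & d) | (a & ~b))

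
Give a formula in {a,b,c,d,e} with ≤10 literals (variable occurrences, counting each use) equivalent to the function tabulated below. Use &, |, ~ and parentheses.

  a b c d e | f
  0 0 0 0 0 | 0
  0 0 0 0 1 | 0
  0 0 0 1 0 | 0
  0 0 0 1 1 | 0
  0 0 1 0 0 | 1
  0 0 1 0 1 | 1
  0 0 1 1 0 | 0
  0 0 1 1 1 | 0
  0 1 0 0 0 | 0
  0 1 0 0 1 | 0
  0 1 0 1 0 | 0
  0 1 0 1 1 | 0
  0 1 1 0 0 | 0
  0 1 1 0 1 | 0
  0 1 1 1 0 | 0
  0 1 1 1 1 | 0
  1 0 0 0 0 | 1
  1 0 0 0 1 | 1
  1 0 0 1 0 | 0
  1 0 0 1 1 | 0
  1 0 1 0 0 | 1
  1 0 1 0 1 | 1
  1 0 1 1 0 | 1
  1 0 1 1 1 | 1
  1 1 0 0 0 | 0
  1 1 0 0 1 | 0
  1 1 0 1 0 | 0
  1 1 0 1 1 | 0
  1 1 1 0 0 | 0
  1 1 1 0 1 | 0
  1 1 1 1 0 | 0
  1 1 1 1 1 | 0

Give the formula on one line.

  ~b = 11111111000000001111111100000000
  ~d = 11001100110011001100110011001100
  (~d | a) = 11001100110011001111111111111111
  (c & (~d | a)) = 00001100000011000000111100001111
  (a & (c & (~d | a))) = 00000000000000000000111100001111
  (~d | (a & (c & (~d | a)))) = 11001100110011001100111111001111
  (a | c) = 00001111000011111111111111111111
  ((~d | (a & (c & (~d | a)))) & (a | c)) = 00001100000011001100111111001111
  (~b & ((~d | (a & (c & (~d | a)))) & (a | c))) = 00001100000000001100111100000000

(~b & ((~d | (a & (c & (~d | a)))) & (a | c)))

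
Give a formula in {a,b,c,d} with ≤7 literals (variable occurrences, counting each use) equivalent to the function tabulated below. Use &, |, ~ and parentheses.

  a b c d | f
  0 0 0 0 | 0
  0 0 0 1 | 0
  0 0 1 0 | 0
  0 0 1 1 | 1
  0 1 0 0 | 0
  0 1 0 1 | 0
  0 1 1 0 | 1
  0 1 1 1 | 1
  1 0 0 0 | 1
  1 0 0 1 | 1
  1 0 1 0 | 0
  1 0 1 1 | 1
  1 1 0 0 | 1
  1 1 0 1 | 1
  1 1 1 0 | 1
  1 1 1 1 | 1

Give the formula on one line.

  (a | c) = 0011001111111111
  ~c = 1100110011001100
  ((a | c) & ~c) = 0000000011001100
  (b & c) = 0000001100000011
  (((a | c) & ~c) | (b & c)) = 0000001111001111
  (d & c) = 0001000100010001
  ((((a | c) & ~c) | (b & c)) | (d & c)) = 0001001111011111

((((a | c) & ~c) | (b & c)) | (d & c))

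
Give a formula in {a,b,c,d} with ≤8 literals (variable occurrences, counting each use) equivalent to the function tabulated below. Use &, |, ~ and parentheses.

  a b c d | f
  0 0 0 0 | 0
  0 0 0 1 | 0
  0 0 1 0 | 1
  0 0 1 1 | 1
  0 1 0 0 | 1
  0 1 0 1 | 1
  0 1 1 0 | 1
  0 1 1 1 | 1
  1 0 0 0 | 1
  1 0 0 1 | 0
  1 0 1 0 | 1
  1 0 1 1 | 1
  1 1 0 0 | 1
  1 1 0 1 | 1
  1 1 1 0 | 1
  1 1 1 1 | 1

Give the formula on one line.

(((a & ((~d & a) | b)) | c) | (c | (b & ~a)))

  ~d = 1010101010101010
  (~d & a) = 0000000010101010
  ((~d & a) | b) = 0000111110101111
  (a & ((~d & a) | b)) = 0000000010101111
  ((a & ((~d & a) | b)) | c) = 0011001110111111
  ~a = 1111111100000000
  (b & ~a) = 0000111100000000
  (c | (b & ~a)) = 0011111100110011
  (((a & ((~d & a) | b)) | c) | (c | (b & ~a))) = 0011111110111111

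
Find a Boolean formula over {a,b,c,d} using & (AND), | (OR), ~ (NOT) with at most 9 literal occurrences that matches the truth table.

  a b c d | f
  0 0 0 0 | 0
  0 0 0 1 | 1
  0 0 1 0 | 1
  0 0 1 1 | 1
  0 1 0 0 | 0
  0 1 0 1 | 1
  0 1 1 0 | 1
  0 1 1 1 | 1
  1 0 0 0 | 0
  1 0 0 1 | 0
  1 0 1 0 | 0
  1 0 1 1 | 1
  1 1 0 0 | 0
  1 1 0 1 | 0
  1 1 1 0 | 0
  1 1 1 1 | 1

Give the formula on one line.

  ~a = 1111111100000000
  (~a | d) = 1111111101010101
  (c & (~a | d)) = 0011001100010001
  ~c = 1100110011001100
  ~b = 1111000011110000
  (d | ~b) = 1111010111110101
  (~c & (d | ~b)) = 1100010011000100
  (b | d) = 0101111101011111
  ((~c & (d | ~b)) & (b | d)) = 0100010001000100
  (~a & ((~c & (d | ~b)) & (b | d))) = 0100010000000000
  ((c & (~a | d)) | (~a & ((~c & (d | ~b)) & (b | d)))) = 0111011100010001

((c & (~a | d)) | (~a & ((~c & (d | ~b)) & (b | d))))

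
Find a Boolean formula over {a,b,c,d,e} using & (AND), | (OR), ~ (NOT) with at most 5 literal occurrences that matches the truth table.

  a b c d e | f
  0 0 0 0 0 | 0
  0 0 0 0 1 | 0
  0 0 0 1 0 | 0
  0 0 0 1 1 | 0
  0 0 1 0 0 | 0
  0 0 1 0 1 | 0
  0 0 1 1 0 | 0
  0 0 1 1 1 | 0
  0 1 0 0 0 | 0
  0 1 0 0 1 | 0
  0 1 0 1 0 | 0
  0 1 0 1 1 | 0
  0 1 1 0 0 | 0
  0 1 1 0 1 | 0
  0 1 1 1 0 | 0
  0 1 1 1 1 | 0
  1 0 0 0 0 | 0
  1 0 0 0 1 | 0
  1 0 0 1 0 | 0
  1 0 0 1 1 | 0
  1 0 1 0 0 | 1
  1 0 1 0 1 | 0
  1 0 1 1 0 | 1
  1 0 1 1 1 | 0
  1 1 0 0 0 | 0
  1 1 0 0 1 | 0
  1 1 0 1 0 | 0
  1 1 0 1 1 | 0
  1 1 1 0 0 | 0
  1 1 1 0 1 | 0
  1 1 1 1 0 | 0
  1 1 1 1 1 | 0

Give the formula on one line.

  ~e = 10101010101010101010101010101010
  ~b = 11111111000000001111111100000000
  (~e & ~b) = 10101010000000001010101000000000
  (c | e) = 01011111010111110101111101011111
  ((c | e) & a) = 00000000000000000101111101011111
  ((~e & ~b) & ((c | e) & a)) = 00000000000000000000101000000000

((~e & ~b) & ((c | e) & a))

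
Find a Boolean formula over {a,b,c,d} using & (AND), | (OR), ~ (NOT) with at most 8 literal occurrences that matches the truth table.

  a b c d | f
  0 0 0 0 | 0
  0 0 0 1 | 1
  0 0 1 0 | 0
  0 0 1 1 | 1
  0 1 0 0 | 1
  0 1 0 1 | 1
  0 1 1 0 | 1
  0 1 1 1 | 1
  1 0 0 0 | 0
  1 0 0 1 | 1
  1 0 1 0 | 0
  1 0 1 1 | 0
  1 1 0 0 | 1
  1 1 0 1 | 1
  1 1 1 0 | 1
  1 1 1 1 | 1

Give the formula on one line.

(b | ((~c | ~a) & (b | d)))

  ~c = 1100110011001100
  ~a = 1111111100000000
  (~c | ~a) = 1111111111001100
  (b | d) = 0101111101011111
  ((~c | ~a) & (b | d)) = 0101111101001100
  (b | ((~c | ~a) & (b | d))) = 0101111101001111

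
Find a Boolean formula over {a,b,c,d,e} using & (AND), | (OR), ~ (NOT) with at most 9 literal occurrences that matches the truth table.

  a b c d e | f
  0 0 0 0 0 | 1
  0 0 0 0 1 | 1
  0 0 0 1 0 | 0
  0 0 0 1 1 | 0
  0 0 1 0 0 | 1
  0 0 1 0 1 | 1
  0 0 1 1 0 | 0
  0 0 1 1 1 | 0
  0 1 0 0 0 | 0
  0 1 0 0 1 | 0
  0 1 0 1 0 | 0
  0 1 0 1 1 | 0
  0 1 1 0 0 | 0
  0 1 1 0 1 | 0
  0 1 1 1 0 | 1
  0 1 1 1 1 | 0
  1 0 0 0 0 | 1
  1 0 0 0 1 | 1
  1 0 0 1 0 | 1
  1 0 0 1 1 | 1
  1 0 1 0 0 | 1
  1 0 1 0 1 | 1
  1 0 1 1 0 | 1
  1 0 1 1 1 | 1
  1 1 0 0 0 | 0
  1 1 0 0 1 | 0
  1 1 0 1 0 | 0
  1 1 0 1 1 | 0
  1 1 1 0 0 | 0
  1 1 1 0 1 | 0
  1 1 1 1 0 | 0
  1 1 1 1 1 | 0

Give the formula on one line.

((~b & ~d) | ((c & ((b & d) & (~e & ~a))) | (a & ~b)))

  ~b = 11111111000000001111111100000000
  ~d = 11001100110011001100110011001100
  (~b & ~d) = 11001100000000001100110000000000
  (b & d) = 00000000001100110000000000110011
  ~e = 10101010101010101010101010101010
  ~a = 11111111111111110000000000000000
  (~e & ~a) = 10101010101010100000000000000000
  ((b & d) & (~e & ~a)) = 00000000001000100000000000000000
  (c & ((b & d) & (~e & ~a))) = 00000000000000100000000000000000
  (a & ~b) = 00000000000000001111111100000000
  ((c & ((b & d) & (~e & ~a))) | (a & ~b)) = 00000000000000101111111100000000
  ((~b & ~d) | ((c & ((b & d) & (~e & ~a))) | (a & ~b))) = 11001100000000101111111100000000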